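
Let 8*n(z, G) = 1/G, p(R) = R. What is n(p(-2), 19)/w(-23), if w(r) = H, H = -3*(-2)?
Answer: 1/912 ≈ 0.0010965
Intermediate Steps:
n(z, G) = 1/(8*G)
H = 6
w(r) = 6
n(p(-2), 19)/w(-23) = ((1/8)/19)/6 = ((1/8)*(1/19))*(1/6) = (1/152)*(1/6) = 1/912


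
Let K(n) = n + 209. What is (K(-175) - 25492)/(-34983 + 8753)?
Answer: 12729/13115 ≈ 0.97057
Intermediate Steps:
K(n) = 209 + n
(K(-175) - 25492)/(-34983 + 8753) = ((209 - 175) - 25492)/(-34983 + 8753) = (34 - 25492)/(-26230) = -25458*(-1/26230) = 12729/13115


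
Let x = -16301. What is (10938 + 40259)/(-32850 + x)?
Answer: -51197/49151 ≈ -1.0416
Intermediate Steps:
(10938 + 40259)/(-32850 + x) = (10938 + 40259)/(-32850 - 16301) = 51197/(-49151) = 51197*(-1/49151) = -51197/49151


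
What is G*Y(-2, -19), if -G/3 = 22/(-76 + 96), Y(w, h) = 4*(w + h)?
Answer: 1386/5 ≈ 277.20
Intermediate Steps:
Y(w, h) = 4*h + 4*w (Y(w, h) = 4*(h + w) = 4*h + 4*w)
G = -33/10 (G = -66/(-76 + 96) = -66/20 = -3*11/10 = -33/10 ≈ -3.3000)
G*Y(-2, -19) = -33*(4*(-19) + 4*(-2))/10 = -33*(-76 - 8)/10 = -33/10*(-84) = 1386/5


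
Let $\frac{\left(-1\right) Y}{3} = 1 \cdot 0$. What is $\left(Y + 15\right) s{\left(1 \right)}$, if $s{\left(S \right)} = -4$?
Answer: $-60$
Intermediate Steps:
$Y = 0$ ($Y = - 3 \cdot 1 \cdot 0 = \left(-3\right) 0 = 0$)
$\left(Y + 15\right) s{\left(1 \right)} = \left(0 + 15\right) \left(-4\right) = 15 \left(-4\right) = -60$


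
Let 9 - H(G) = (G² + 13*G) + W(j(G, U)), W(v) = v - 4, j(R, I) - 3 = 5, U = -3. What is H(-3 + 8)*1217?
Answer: -103445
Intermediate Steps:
j(R, I) = 8 (j(R, I) = 3 + 5 = 8)
W(v) = -4 + v
H(G) = 5 - G² - 13*G (H(G) = 9 - ((G² + 13*G) + (-4 + 8)) = 9 - ((G² + 13*G) + 4) = 9 - (4 + G² + 13*G) = 9 + (-4 - G² - 13*G) = 5 - G² - 13*G)
H(-3 + 8)*1217 = (5 - (-3 + 8)² - 13*(-3 + 8))*1217 = (5 - 1*5² - 13*5)*1217 = (5 - 1*25 - 65)*1217 = (5 - 25 - 65)*1217 = -85*1217 = -103445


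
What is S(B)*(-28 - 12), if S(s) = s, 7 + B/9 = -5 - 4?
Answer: 5760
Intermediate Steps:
B = -144 (B = -63 + 9*(-5 - 4) = -63 + 9*(-9) = -63 - 81 = -144)
S(B)*(-28 - 12) = -144*(-28 - 12) = -144*(-40) = 5760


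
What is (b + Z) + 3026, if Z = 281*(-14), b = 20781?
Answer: 19873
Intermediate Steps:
Z = -3934
(b + Z) + 3026 = (20781 - 3934) + 3026 = 16847 + 3026 = 19873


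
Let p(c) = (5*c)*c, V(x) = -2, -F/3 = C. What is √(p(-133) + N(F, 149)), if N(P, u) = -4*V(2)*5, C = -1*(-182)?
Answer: √88485 ≈ 297.46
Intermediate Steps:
C = 182
F = -546 (F = -3*182 = -546)
N(P, u) = 40 (N(P, u) = -4*(-2)*5 = 8*5 = 40)
p(c) = 5*c²
√(p(-133) + N(F, 149)) = √(5*(-133)² + 40) = √(5*17689 + 40) = √(88445 + 40) = √88485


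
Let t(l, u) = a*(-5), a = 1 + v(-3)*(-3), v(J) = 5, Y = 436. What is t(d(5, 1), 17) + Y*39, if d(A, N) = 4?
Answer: 17074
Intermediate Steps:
a = -14 (a = 1 + 5*(-3) = 1 - 15 = -14)
t(l, u) = 70 (t(l, u) = -14*(-5) = 70)
t(d(5, 1), 17) + Y*39 = 70 + 436*39 = 70 + 17004 = 17074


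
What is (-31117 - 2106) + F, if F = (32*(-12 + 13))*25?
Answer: -32423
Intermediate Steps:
F = 800 (F = (32*1)*25 = 32*25 = 800)
(-31117 - 2106) + F = (-31117 - 2106) + 800 = -33223 + 800 = -32423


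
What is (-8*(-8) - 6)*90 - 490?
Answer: 4730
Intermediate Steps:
(-8*(-8) - 6)*90 - 490 = (64 - 6)*90 - 490 = 58*90 - 490 = 5220 - 490 = 4730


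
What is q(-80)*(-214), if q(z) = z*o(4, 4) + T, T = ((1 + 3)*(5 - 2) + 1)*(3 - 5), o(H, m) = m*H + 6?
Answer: 382204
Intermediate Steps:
o(H, m) = 6 + H*m (o(H, m) = H*m + 6 = 6 + H*m)
T = -26 (T = (4*3 + 1)*(-2) = (12 + 1)*(-2) = 13*(-2) = -26)
q(z) = -26 + 22*z (q(z) = z*(6 + 4*4) - 26 = z*(6 + 16) - 26 = z*22 - 26 = 22*z - 26 = -26 + 22*z)
q(-80)*(-214) = (-26 + 22*(-80))*(-214) = (-26 - 1760)*(-214) = -1786*(-214) = 382204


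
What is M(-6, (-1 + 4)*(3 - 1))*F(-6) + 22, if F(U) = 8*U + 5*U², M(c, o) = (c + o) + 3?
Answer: 418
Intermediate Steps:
M(c, o) = 3 + c + o
F(U) = 5*U² + 8*U
M(-6, (-1 + 4)*(3 - 1))*F(-6) + 22 = (3 - 6 + (-1 + 4)*(3 - 1))*(-6*(8 + 5*(-6))) + 22 = (3 - 6 + 3*2)*(-6*(8 - 30)) + 22 = (3 - 6 + 6)*(-6*(-22)) + 22 = 3*132 + 22 = 396 + 22 = 418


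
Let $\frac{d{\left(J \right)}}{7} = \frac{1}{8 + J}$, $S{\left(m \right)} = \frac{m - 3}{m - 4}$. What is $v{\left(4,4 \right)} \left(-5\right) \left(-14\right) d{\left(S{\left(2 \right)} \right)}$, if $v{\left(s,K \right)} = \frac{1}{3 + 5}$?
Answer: $\frac{245}{34} \approx 7.2059$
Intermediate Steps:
$v{\left(s,K \right)} = \frac{1}{8}$
$S{\left(m \right)} = \frac{-3 + m}{-4 + m}$
$d{\left(J \right)} = \frac{7}{8 + J}$
$v{\left(4,4 \right)} \left(-5\right) \left(-14\right) d{\left(S{\left(2 \right)} \right)} = \frac{1}{8} \left(-5\right) \left(-14\right) \frac{7}{8 + \frac{-3 + 2}{-4 + 2}} = \left(- \frac{5}{8}\right) \left(-14\right) \frac{7}{8 + \frac{1}{-2} \left(-1\right)} = \frac{35 \frac{7}{8 - - \frac{1}{2}}}{4} = \frac{35 \frac{7}{8 + \frac{1}{2}}}{4} = \frac{35 \frac{7}{\frac{17}{2}}}{4} = \frac{35 \cdot 7 \cdot \frac{2}{17}}{4} = \frac{35}{4} \cdot \frac{14}{17} = \frac{245}{34}$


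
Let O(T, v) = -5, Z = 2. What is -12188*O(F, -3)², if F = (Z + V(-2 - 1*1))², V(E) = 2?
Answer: -304700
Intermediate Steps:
F = 16 (F = (2 + 2)² = 4² = 16)
-12188*O(F, -3)² = -12188*(-5)² = -12188*25 = -304700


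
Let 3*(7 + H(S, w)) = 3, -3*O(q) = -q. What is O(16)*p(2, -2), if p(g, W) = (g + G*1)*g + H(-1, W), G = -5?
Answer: -64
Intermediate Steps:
O(q) = q/3 (O(q) = -(-1)*q/3 = q/3)
H(S, w) = -6 (H(S, w) = -7 + (⅓)*3 = -7 + 1 = -6)
p(g, W) = -6 + g*(-5 + g) (p(g, W) = (g - 5*1)*g - 6 = (g - 5)*g - 6 = (-5 + g)*g - 6 = g*(-5 + g) - 6 = -6 + g*(-5 + g))
O(16)*p(2, -2) = ((⅓)*16)*(-6 + 2² - 5*2) = 16*(-6 + 4 - 10)/3 = (16/3)*(-12) = -64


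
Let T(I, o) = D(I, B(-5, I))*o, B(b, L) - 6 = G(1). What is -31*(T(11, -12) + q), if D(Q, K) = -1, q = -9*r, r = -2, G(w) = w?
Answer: -930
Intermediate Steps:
q = 18 (q = -9*(-2) = 18)
B(b, L) = 7 (B(b, L) = 6 + 1 = 7)
T(I, o) = -o
-31*(T(11, -12) + q) = -31*(-1*(-12) + 18) = -31*(12 + 18) = -31*30 = -930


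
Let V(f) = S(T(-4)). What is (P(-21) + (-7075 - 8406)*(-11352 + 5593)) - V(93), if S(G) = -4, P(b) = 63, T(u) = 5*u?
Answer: 89155146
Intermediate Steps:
V(f) = -4
(P(-21) + (-7075 - 8406)*(-11352 + 5593)) - V(93) = (63 + (-7075 - 8406)*(-11352 + 5593)) - 1*(-4) = (63 - 15481*(-5759)) + 4 = (63 + 89155079) + 4 = 89155142 + 4 = 89155146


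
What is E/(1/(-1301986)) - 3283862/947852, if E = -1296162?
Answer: 799790303369773901/473926 ≈ 1.6876e+12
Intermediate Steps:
E/(1/(-1301986)) - 3283862/947852 = -1296162/(1/(-1301986)) - 3283862/947852 = -1296162/(-1/1301986) - 3283862*1/947852 = -1296162*(-1301986) - 1641931/473926 = 1687584777732 - 1641931/473926 = 799790303369773901/473926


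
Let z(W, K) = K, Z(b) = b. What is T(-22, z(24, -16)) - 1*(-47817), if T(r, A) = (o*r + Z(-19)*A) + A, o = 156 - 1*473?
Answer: 55079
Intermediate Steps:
o = -317 (o = 156 - 473 = -317)
T(r, A) = -317*r - 18*A (T(r, A) = (-317*r - 19*A) + A = -317*r - 18*A)
T(-22, z(24, -16)) - 1*(-47817) = (-317*(-22) - 18*(-16)) - 1*(-47817) = (6974 + 288) + 47817 = 7262 + 47817 = 55079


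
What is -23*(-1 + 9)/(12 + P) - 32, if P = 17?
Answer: -1112/29 ≈ -38.345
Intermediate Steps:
-23*(-1 + 9)/(12 + P) - 32 = -23*(-1 + 9)/(12 + 17) - 32 = -184/29 - 32 = -1112/29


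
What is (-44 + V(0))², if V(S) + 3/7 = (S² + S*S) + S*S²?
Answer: 96721/49 ≈ 1973.9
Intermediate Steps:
V(S) = -3/7 + S³ + 2*S² (V(S) = -3/7 + ((S² + S*S) + S*S²) = -3/7 + ((S² + S²) + S³) = -3/7 + (2*S² + S³) = -3/7 + (S³ + 2*S²) = -3/7 + S³ + 2*S²)
(-44 + V(0))² = (-44 + (-3/7 + 0³ + 2*0²))² = (-44 + (-3/7 + 0 + 2*0))² = (-44 + (-3/7 + 0 + 0))² = (-44 - 3/7)² = (-311/7)² = 96721/49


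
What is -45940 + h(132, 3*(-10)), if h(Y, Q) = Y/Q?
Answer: -229722/5 ≈ -45944.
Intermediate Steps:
-45940 + h(132, 3*(-10)) = -45940 + 132/((3*(-10))) = -45940 + 132/(-30) = -45940 + 132*(-1/30) = -45940 - 22/5 = -229722/5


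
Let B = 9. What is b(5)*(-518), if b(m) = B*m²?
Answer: -116550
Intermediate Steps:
b(m) = 9*m²
b(5)*(-518) = (9*5²)*(-518) = (9*25)*(-518) = 225*(-518) = -116550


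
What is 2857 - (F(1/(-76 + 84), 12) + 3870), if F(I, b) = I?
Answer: -8105/8 ≈ -1013.1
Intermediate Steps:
2857 - (F(1/(-76 + 84), 12) + 3870) = 2857 - (1/(-76 + 84) + 3870) = 2857 - (1/8 + 3870) = 2857 - (⅛ + 3870) = 2857 - 1*30961/8 = 2857 - 30961/8 = -8105/8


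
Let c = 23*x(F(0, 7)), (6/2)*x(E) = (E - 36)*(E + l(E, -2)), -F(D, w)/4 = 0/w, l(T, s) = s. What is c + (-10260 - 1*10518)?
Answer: -20226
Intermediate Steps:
F(D, w) = 0 (F(D, w) = -0/w = -4*0 = 0)
x(E) = (-36 + E)*(-2 + E)/3 (x(E) = ((E - 36)*(E - 2))/3 = ((-36 + E)*(-2 + E))/3 = (-36 + E)*(-2 + E)/3)
c = 552 (c = 23*(24 - 38/3*0 + (1/3)*0**2) = 23*(24 + 0 + (1/3)*0) = 23*(24 + 0 + 0) = 23*24 = 552)
c + (-10260 - 1*10518) = 552 + (-10260 - 1*10518) = 552 + (-10260 - 10518) = 552 - 20778 = -20226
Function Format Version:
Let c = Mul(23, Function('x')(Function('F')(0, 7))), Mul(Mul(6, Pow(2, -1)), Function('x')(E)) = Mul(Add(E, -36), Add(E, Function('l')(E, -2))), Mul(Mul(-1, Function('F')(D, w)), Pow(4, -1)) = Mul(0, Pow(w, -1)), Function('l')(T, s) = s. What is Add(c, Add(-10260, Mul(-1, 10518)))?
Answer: -20226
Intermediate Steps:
Function('F')(D, w) = 0 (Function('F')(D, w) = Mul(-4, Mul(0, Pow(w, -1))) = Mul(-4, 0) = 0)
Function('x')(E) = Mul(Rational(1, 3), Add(-36, E), Add(-2, E)) (Function('x')(E) = Mul(Rational(1, 3), Mul(Add(E, -36), Add(E, -2))) = Mul(Rational(1, 3), Mul(Add(-36, E), Add(-2, E))) = Mul(Rational(1, 3), Add(-36, E), Add(-2, E)))
c = 552 (c = Mul(23, Add(24, Mul(Rational(-38, 3), 0), Mul(Rational(1, 3), Pow(0, 2)))) = Mul(23, Add(24, 0, Mul(Rational(1, 3), 0))) = Mul(23, Add(24, 0, 0)) = Mul(23, 24) = 552)
Add(c, Add(-10260, Mul(-1, 10518))) = Add(552, Add(-10260, Mul(-1, 10518))) = Add(552, Add(-10260, -10518)) = Add(552, -20778) = -20226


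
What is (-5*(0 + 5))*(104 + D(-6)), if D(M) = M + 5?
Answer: -2575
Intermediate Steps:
D(M) = 5 + M
(-5*(0 + 5))*(104 + D(-6)) = (-5*(0 + 5))*(104 + (5 - 6)) = (-5*5)*(104 - 1) = -25*103 = -2575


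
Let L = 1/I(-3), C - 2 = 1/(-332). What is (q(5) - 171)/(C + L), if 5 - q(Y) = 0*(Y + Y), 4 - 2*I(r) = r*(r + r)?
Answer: -385784/4309 ≈ -89.530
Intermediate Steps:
C = 663/332 (C = 2 + 1/(-332) = 2 - 1/332 = 663/332 ≈ 1.9970)
I(r) = 2 - r² (I(r) = 2 - r*(r + r)/2 = 2 - r*2*r/2 = 2 - r²)
q(Y) = 5 (q(Y) = 5 - 0*(Y + Y) = 5 - 0*2*Y = 5 - 1*0 = 5 + 0 = 5)
L = -⅐ (L = 1/(2 - 1*(-3)²) = 1/(2 - 1*9) = 1/(2 - 9) = 1/(-7) = -⅐ ≈ -0.14286)
(q(5) - 171)/(C + L) = (5 - 171)/(663/332 - ⅐) = -166/4309/2324 = -166*2324/4309 = -385784/4309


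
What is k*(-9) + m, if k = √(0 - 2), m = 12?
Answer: 12 - 9*I*√2 ≈ 12.0 - 12.728*I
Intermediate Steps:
k = I*√2 (k = √(-2) = I*√2 ≈ 1.4142*I)
k*(-9) + m = (I*√2)*(-9) + 12 = -9*I*√2 + 12 = 12 - 9*I*√2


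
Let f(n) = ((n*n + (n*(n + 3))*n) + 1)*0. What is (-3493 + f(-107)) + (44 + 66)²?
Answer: 8607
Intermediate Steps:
f(n) = 0 (f(n) = ((n² + (n*(3 + n))*n) + 1)*0 = ((n² + n²*(3 + n)) + 1)*0 = (1 + n² + n²*(3 + n))*0 = 0)
(-3493 + f(-107)) + (44 + 66)² = (-3493 + 0) + (44 + 66)² = -3493 + 110² = -3493 + 12100 = 8607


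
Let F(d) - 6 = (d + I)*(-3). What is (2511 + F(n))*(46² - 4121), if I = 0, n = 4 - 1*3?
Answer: -5040570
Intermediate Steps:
n = 1 (n = 4 - 3 = 1)
F(d) = 6 - 3*d (F(d) = 6 + (d + 0)*(-3) = 6 + d*(-3) = 6 - 3*d)
(2511 + F(n))*(46² - 4121) = (2511 + (6 - 3*1))*(46² - 4121) = (2511 + (6 - 3))*(2116 - 4121) = (2511 + 3)*(-2005) = 2514*(-2005) = -5040570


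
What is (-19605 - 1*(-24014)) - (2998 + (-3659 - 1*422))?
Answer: 5492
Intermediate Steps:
(-19605 - 1*(-24014)) - (2998 + (-3659 - 1*422)) = (-19605 + 24014) - (2998 + (-3659 - 422)) = 4409 - (2998 - 4081) = 4409 - 1*(-1083) = 4409 + 1083 = 5492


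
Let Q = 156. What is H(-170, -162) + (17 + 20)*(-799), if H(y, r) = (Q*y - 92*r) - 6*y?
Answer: -40159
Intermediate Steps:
H(y, r) = -92*r + 150*y (H(y, r) = (156*y - 92*r) - 6*y = (-92*r + 156*y) - 6*y = -92*r + 150*y)
H(-170, -162) + (17 + 20)*(-799) = (-92*(-162) + 150*(-170)) + (17 + 20)*(-799) = (14904 - 25500) + 37*(-799) = -10596 - 29563 = -40159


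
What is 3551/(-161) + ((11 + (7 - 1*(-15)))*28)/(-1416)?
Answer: -431415/18998 ≈ -22.708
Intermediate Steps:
3551/(-161) + ((11 + (7 - 1*(-15)))*28)/(-1416) = 3551*(-1/161) + ((11 + (7 + 15))*28)*(-1/1416) = -3551/161 + ((11 + 22)*28)*(-1/1416) = -3551/161 + (33*28)*(-1/1416) = -3551/161 + 924*(-1/1416) = -3551/161 - 77/118 = -431415/18998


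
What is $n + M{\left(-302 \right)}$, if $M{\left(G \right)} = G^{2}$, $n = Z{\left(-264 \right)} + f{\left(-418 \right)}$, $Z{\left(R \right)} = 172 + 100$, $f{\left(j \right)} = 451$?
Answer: $91927$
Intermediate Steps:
$Z{\left(R \right)} = 272$
$n = 723$ ($n = 272 + 451 = 723$)
$n + M{\left(-302 \right)} = 723 + \left(-302\right)^{2} = 723 + 91204 = 91927$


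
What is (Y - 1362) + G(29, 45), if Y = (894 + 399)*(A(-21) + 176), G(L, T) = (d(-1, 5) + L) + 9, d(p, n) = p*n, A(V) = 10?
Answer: 239169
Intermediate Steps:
d(p, n) = n*p
G(L, T) = 4 + L (G(L, T) = (5*(-1) + L) + 9 = (-5 + L) + 9 = 4 + L)
Y = 240498 (Y = (894 + 399)*(10 + 176) = 1293*186 = 240498)
(Y - 1362) + G(29, 45) = (240498 - 1362) + (4 + 29) = 239136 + 33 = 239169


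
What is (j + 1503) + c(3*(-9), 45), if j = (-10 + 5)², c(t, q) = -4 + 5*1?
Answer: 1529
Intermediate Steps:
c(t, q) = 1 (c(t, q) = -4 + 5 = 1)
j = 25 (j = (-5)² = 25)
(j + 1503) + c(3*(-9), 45) = (25 + 1503) + 1 = 1528 + 1 = 1529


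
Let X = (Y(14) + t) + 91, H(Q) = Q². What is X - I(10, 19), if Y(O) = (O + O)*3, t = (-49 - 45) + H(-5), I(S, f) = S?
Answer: 96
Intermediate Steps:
t = -69 (t = (-49 - 45) + (-5)² = -94 + 25 = -69)
Y(O) = 6*O (Y(O) = (2*O)*3 = 6*O)
X = 106 (X = (6*14 - 69) + 91 = (84 - 69) + 91 = 15 + 91 = 106)
X - I(10, 19) = 106 - 1*10 = 106 - 10 = 96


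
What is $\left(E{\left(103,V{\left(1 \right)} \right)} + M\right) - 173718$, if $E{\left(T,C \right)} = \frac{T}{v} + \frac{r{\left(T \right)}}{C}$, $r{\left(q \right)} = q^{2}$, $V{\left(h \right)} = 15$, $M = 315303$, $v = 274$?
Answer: $\frac{584822761}{4110} \approx 1.4229 \cdot 10^{5}$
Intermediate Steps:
$E{\left(T,C \right)} = \frac{T}{274} + \frac{T^{2}}{C}$
$\left(E{\left(103,V{\left(1 \right)} \right)} + M\right) - 173718 = \left(\left(\frac{1}{274} \cdot 103 + \frac{103^{2}}{15}\right) + 315303\right) - 173718 = \left(\left(\frac{103}{274} + \frac{1}{15} \cdot 10609\right) + 315303\right) - 173718 = \left(\left(\frac{103}{274} + \frac{10609}{15}\right) + 315303\right) - 173718 = \left(\frac{2908411}{4110} + 315303\right) - 173718 = \frac{1298803741}{4110} - 173718 = \frac{584822761}{4110}$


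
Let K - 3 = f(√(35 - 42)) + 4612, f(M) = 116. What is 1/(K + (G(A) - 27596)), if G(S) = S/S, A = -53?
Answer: -1/22864 ≈ -4.3737e-5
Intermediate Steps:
G(S) = 1
K = 4731 (K = 3 + (116 + 4612) = 3 + 4728 = 4731)
1/(K + (G(A) - 27596)) = 1/(4731 + (1 - 27596)) = 1/(4731 - 27595) = 1/(-22864) = -1/22864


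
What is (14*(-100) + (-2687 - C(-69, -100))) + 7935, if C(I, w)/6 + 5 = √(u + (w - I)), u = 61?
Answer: 3878 - 6*√30 ≈ 3845.1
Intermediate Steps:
C(I, w) = -30 + 6*√(61 + w - I) (C(I, w) = -30 + 6*√(61 + (w - I)) = -30 + 6*√(61 + w - I))
(14*(-100) + (-2687 - C(-69, -100))) + 7935 = (14*(-100) + (-2687 - (-30 + 6*√(61 - 100 - 1*(-69))))) + 7935 = (-1400 + (-2687 - (-30 + 6*√(61 - 100 + 69)))) + 7935 = (-1400 + (-2687 - (-30 + 6*√30))) + 7935 = (-1400 + (-2687 + (30 - 6*√30))) + 7935 = (-1400 + (-2657 - 6*√30)) + 7935 = (-4057 - 6*√30) + 7935 = 3878 - 6*√30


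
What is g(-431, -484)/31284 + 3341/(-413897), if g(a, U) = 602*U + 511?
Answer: -10953578143/1177123068 ≈ -9.3054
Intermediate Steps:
g(a, U) = 511 + 602*U
g(-431, -484)/31284 + 3341/(-413897) = (511 + 602*(-484))/31284 + 3341/(-413897) = (511 - 291368)*(1/31284) + 3341*(-1/413897) = -290857*1/31284 - 3341/413897 = -290857/31284 - 3341/413897 = -10953578143/1177123068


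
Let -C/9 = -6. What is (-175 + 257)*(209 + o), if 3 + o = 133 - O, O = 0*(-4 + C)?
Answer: 27798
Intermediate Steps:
C = 54 (C = -9*(-6) = 54)
O = 0 (O = 0*(-4 + 54) = 0*50 = 0)
o = 130 (o = -3 + (133 - 1*0) = -3 + (133 + 0) = -3 + 133 = 130)
(-175 + 257)*(209 + o) = (-175 + 257)*(209 + 130) = 82*339 = 27798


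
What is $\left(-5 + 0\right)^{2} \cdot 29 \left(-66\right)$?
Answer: $-47850$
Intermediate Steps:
$\left(-5 + 0\right)^{2} \cdot 29 \left(-66\right) = \left(-5\right)^{2} \cdot 29 \left(-66\right) = 25 \cdot 29 \left(-66\right) = 725 \left(-66\right) = -47850$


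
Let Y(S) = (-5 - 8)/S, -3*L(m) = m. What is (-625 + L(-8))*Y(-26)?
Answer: -1867/6 ≈ -311.17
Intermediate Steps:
L(m) = -m/3
Y(S) = -13/S
(-625 + L(-8))*Y(-26) = (-625 - ⅓*(-8))*(-13/(-26)) = (-625 + 8/3)*(-13*(-1/26)) = -1867/3*½ = -1867/6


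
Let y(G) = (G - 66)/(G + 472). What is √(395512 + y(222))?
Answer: √47623231474/347 ≈ 628.90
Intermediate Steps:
y(G) = (-66 + G)/(472 + G)
√(395512 + y(222)) = √(395512 + (-66 + 222)/(472 + 222)) = √(395512 + 156/694) = √(395512 + (1/694)*156) = √(395512 + 78/347) = √(137242742/347) = √47623231474/347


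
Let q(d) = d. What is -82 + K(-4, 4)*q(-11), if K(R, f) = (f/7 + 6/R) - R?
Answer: -1621/14 ≈ -115.79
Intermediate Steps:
K(R, f) = -R + 6/R + f/7 (K(R, f) = (f*(1/7) + 6/R) - R = (f/7 + 6/R) - R = (6/R + f/7) - R = -R + 6/R + f/7)
-82 + K(-4, 4)*q(-11) = -82 + (-1*(-4) + 6/(-4) + (1/7)*4)*(-11) = -82 + (4 + 6*(-1/4) + 4/7)*(-11) = -82 + (4 - 3/2 + 4/7)*(-11) = -82 + (43/14)*(-11) = -82 - 473/14 = -1621/14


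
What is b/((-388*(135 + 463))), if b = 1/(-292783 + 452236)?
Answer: -1/36996922872 ≈ -2.7029e-11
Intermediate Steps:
b = 1/159453 ≈ 6.2714e-6
b/((-388*(135 + 463))) = 1/(159453*((-388*(135 + 463)))) = 1/(159453*((-388*598))) = (1/159453)/(-232024) = (1/159453)*(-1/232024) = -1/36996922872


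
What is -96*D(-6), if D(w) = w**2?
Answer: -3456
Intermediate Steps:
-96*D(-6) = -96*(-6)**2 = -96*36 = -3456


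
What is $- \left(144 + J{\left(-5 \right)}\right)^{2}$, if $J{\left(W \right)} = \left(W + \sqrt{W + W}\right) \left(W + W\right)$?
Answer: $-36636 + 3880 i \sqrt{10} \approx -36636.0 + 12270.0 i$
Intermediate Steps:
$J{\left(W \right)} = 2 W \left(W + \sqrt{2} \sqrt{W}\right)$ ($J{\left(W \right)} = \left(W + \sqrt{2 W}\right) 2 W = \left(W + \sqrt{2} \sqrt{W}\right) 2 W = 2 W \left(W + \sqrt{2} \sqrt{W}\right)$)
$- \left(144 + J{\left(-5 \right)}\right)^{2} = - \left(144 + \left(2 \left(-5\right)^{2} + 2 \sqrt{2} \left(-5\right)^{\frac{3}{2}}\right)\right)^{2} = - \left(144 + \left(2 \cdot 25 + 2 \sqrt{2} \left(- 5 i \sqrt{5}\right)\right)\right)^{2} = - \left(144 + \left(50 - 10 i \sqrt{10}\right)\right)^{2} = - \left(194 - 10 i \sqrt{10}\right)^{2}$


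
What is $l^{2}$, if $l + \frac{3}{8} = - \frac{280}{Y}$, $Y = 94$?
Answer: $\frac{1590121}{141376} \approx 11.247$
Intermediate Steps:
$l = - \frac{1261}{376}$ ($l = - \frac{3}{8} - \frac{280}{94} = - \frac{3}{8} - \frac{140}{47} = - \frac{1261}{376} \approx -3.3537$)
$l^{2} = \left(- \frac{1261}{376}\right)^{2} = \frac{1590121}{141376}$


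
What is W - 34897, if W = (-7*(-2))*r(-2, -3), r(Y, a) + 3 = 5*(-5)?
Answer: -35289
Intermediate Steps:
r(Y, a) = -28 (r(Y, a) = -3 + 5*(-5) = -3 - 25 = -28)
W = -392 (W = -7*(-2)*(-28) = 14*(-28) = -392)
W - 34897 = -392 - 34897 = -35289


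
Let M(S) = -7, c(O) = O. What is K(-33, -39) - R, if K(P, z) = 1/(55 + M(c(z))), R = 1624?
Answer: -77951/48 ≈ -1624.0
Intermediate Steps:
K(P, z) = 1/48 (K(P, z) = 1/(55 - 7) = 1/48)
K(-33, -39) - R = 1/48 - 1*1624 = 1/48 - 1624 = -77951/48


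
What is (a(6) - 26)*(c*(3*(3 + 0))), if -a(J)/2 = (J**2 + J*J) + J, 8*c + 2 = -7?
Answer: 7371/4 ≈ 1842.8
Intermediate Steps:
c = -9/8 (c = -1/4 + (1/8)*(-7) = -1/4 - 7/8 = -9/8 ≈ -1.1250)
a(J) = -4*J**2 - 2*J (a(J) = -2*((J**2 + J*J) + J) = -2*((J**2 + J**2) + J) = -2*(2*J**2 + J) = -2*(J + 2*J**2) = -4*J**2 - 2*J)
(a(6) - 26)*(c*(3*(3 + 0))) = (-2*6*(1 + 2*6) - 26)*(-27*(3 + 0)/8) = (-2*6*(1 + 12) - 26)*(-27*3/8) = (-2*6*13 - 26)*(-9/8*9) = (-156 - 26)*(-81/8) = -182*(-81/8) = 7371/4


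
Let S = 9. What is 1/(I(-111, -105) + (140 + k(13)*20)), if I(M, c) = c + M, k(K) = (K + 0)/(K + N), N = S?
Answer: -11/706 ≈ -0.015581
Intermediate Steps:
N = 9
k(K) = K/(9 + K) (k(K) = (K + 0)/(K + 9) = K/(9 + K))
I(M, c) = M + c
1/(I(-111, -105) + (140 + k(13)*20)) = 1/((-111 - 105) + (140 + (13/(9 + 13))*20)) = 1/(-216 + (140 + (13/22)*20)) = 1/(-216 + (140 + 130/11)) = 1/(-216 + 1670/11) = 1/(-706/11) = -11/706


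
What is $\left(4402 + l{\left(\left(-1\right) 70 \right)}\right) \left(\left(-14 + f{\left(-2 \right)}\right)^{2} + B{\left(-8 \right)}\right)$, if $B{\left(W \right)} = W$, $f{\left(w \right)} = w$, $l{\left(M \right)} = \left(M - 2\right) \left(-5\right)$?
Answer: $1180976$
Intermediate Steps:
$l{\left(M \right)} = 10 - 5 M$ ($l{\left(M \right)} = \left(-2 + M\right) \left(-5\right) = 10 - 5 M$)
$\left(4402 + l{\left(\left(-1\right) 70 \right)}\right) \left(\left(-14 + f{\left(-2 \right)}\right)^{2} + B{\left(-8 \right)}\right) = \left(4402 - \left(-10 + 5 \left(\left(-1\right) 70\right)\right)\right) \left(\left(-14 - 2\right)^{2} - 8\right) = \left(4402 + \left(10 - -350\right)\right) \left(\left(-16\right)^{2} - 8\right) = \left(4402 + \left(10 + 350\right)\right) \left(256 - 8\right) = \left(4402 + 360\right) 248 = 4762 \cdot 248 = 1180976$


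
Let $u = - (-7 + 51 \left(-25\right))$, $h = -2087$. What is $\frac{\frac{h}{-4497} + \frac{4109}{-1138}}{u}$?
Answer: $- \frac{16103167}{6560745252} \approx -0.0024545$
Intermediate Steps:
$u = 1282$ ($u = - (-7 - 1275) = \left(-1\right) \left(-1282\right) = 1282$)
$\frac{\frac{h}{-4497} + \frac{4109}{-1138}}{u} = \frac{- \frac{2087}{-4497} + \frac{4109}{-1138}}{1282} = \left(\left(-2087\right) \left(- \frac{1}{4497}\right) + 4109 \left(- \frac{1}{1138}\right)\right) \frac{1}{1282} = \left(\frac{2087}{4497} - \frac{4109}{1138}\right) \frac{1}{1282} = \left(- \frac{16103167}{5117586}\right) \frac{1}{1282} = - \frac{16103167}{6560745252}$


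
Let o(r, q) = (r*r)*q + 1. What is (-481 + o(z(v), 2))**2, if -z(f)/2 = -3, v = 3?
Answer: 166464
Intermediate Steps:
z(f) = 6 (z(f) = -2*(-3) = 6)
o(r, q) = 1 + q*r**2 (o(r, q) = r**2*q + 1 = q*r**2 + 1 = 1 + q*r**2)
(-481 + o(z(v), 2))**2 = (-481 + (1 + 2*6**2))**2 = (-481 + (1 + 2*36))**2 = (-481 + (1 + 72))**2 = (-481 + 73)**2 = (-408)**2 = 166464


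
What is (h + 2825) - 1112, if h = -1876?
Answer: -163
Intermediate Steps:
(h + 2825) - 1112 = (-1876 + 2825) - 1112 = 949 - 1112 = -163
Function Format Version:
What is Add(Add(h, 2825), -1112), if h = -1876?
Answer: -163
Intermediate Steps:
Add(Add(h, 2825), -1112) = Add(Add(-1876, 2825), -1112) = Add(949, -1112) = -163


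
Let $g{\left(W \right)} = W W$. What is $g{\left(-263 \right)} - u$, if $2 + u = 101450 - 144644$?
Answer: $112365$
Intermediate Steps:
$g{\left(W \right)} = W^{2}$
$u = -43196$ ($u = -2 + \left(101450 - 144644\right) = -2 - 43194 = -43196$)
$g{\left(-263 \right)} - u = \left(-263\right)^{2} - -43196 = 69169 + 43196 = 112365$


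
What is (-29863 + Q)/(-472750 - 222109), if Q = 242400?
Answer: -212537/694859 ≈ -0.30587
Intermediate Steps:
(-29863 + Q)/(-472750 - 222109) = (-29863 + 242400)/(-472750 - 222109) = 212537/(-694859) = 212537*(-1/694859) = -212537/694859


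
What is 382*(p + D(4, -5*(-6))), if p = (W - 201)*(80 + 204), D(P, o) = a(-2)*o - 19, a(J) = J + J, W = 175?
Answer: -2873786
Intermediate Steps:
a(J) = 2*J
D(P, o) = -19 - 4*o (D(P, o) = (2*(-2))*o - 19 = -4*o - 19 = -19 - 4*o)
p = -7384 (p = (175 - 201)*(80 + 204) = -26*284 = -7384)
382*(p + D(4, -5*(-6))) = 382*(-7384 + (-19 - (-20)*(-6))) = 382*(-7384 + (-19 - 4*30)) = 382*(-7384 + (-19 - 120)) = 382*(-7384 - 139) = 382*(-7523) = -2873786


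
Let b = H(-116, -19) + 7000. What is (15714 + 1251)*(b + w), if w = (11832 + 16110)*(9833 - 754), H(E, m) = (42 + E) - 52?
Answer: 4303889733780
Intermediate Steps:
H(E, m) = -10 + E
b = 6874 (b = (-10 - 116) + 7000 = -126 + 7000 = 6874)
w = 253685418 (w = 27942*9079 = 253685418)
(15714 + 1251)*(b + w) = (15714 + 1251)*(6874 + 253685418) = 16965*253692292 = 4303889733780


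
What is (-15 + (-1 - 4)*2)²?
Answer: 625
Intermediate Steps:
(-15 + (-1 - 4)*2)² = (-15 - 5*2)² = (-15 - 10)² = (-25)² = 625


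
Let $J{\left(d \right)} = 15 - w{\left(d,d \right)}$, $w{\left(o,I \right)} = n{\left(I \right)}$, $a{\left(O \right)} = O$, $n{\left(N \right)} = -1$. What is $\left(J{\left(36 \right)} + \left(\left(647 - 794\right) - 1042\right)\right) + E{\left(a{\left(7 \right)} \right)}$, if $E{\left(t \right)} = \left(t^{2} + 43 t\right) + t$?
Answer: $-816$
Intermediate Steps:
$w{\left(o,I \right)} = -1$
$J{\left(d \right)} = 16$ ($J{\left(d \right)} = 15 - -1 = 15 + 1 = 16$)
$E{\left(t \right)} = t^{2} + 44 t$
$\left(J{\left(36 \right)} + \left(\left(647 - 794\right) - 1042\right)\right) + E{\left(a{\left(7 \right)} \right)} = \left(16 + \left(\left(647 - 794\right) - 1042\right)\right) + 7 \left(44 + 7\right) = \left(16 - 1189\right) + 7 \cdot 51 = \left(16 - 1189\right) + 357 = -1173 + 357 = -816$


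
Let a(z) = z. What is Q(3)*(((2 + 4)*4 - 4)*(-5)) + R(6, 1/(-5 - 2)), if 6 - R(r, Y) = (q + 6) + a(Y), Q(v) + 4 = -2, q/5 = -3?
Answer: 4306/7 ≈ 615.14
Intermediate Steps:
q = -15 (q = 5*(-3) = -15)
Q(v) = -6 (Q(v) = -4 - 2 = -6)
R(r, Y) = 15 - Y (R(r, Y) = 6 - ((-15 + 6) + Y) = 6 - (-9 + Y) = 6 + (9 - Y) = 15 - Y)
Q(3)*(((2 + 4)*4 - 4)*(-5)) + R(6, 1/(-5 - 2)) = -6*((2 + 4)*4 - 4)*(-5) + (15 - 1/(-5 - 2)) = -6*(6*4 - 4)*(-5) + (15 - 1/(-7)) = -6*(24 - 4)*(-5) + (15 - 1*(-1/7)) = -120*(-5) + (15 + 1/7) = -6*(-100) + 106/7 = 600 + 106/7 = 4306/7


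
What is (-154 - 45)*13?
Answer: -2587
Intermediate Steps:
(-154 - 45)*13 = -199*13 = -2587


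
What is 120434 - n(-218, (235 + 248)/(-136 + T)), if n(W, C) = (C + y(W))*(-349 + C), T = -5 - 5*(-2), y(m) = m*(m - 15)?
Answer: 309473207136/17161 ≈ 1.8034e+7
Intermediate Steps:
y(m) = m*(-15 + m)
T = 5 (T = -5 + 10 = 5)
n(W, C) = (-349 + C)*(C + W*(-15 + W)) (n(W, C) = (C + W*(-15 + W))*(-349 + C) = (-349 + C)*(C + W*(-15 + W)))
120434 - n(-218, (235 + 248)/(-136 + T)) = 120434 - (((235 + 248)/(-136 + 5))² - 349*(235 + 248)/(-136 + 5) - 349*(-218)*(-15 - 218) + ((235 + 248)/(-136 + 5))*(-218)*(-15 - 218)) = 120434 - ((483/(-131))² - 168567/(-131) - 349*(-218)*(-233) + (483/(-131))*(-218)*(-233)) = 120434 - ((483*(-1/131))² - 168567*(-1)/131 - 17727106 + (483*(-1/131))*(-218)*(-233)) = 120434 - ((-483/131)² - 349*(-483/131) - 17727106 - 483/131*(-218)*(-233)) = 120434 - (233289/17161 + 168567/131 - 17727106 - 24533502/131) = 120434 - 1*(-307406439262/17161) = 120434 + 307406439262/17161 = 309473207136/17161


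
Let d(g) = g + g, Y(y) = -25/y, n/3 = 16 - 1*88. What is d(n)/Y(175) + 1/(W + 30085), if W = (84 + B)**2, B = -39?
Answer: 97100641/32110 ≈ 3024.0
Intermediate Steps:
n = -216 (n = 3*(16 - 1*88) = 3*(16 - 88) = 3*(-72) = -216)
d(g) = 2*g
W = 2025 (W = (84 - 39)**2 = 45**2 = 2025)
d(n)/Y(175) + 1/(W + 30085) = (2*(-216))/((-25/175)) + 1/(2025 + 30085) = -432/((-25*1/175)) + 1/32110 = -432/(-1/7) + 1/32110 = -432*(-7) + 1/32110 = 3024 + 1/32110 = 97100641/32110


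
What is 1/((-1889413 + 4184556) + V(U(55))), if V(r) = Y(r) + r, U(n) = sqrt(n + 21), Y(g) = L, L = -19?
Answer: 30199/69310449675 - sqrt(19)/2633797087650 ≈ 4.3570e-7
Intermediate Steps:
Y(g) = -19
U(n) = sqrt(21 + n)
V(r) = -19 + r
1/((-1889413 + 4184556) + V(U(55))) = 1/((-1889413 + 4184556) + (-19 + sqrt(21 + 55))) = 1/(2295143 + (-19 + sqrt(76))) = 1/(2295143 + (-19 + 2*sqrt(19))) = 1/(2295124 + 2*sqrt(19))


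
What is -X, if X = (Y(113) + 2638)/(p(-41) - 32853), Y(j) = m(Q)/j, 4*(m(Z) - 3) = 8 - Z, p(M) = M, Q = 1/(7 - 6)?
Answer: 1192395/14868088 ≈ 0.080198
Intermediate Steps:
Q = 1 (Q = 1/1 = 1)
m(Z) = 5 - Z/4 (m(Z) = 3 + (8 - Z)/4 = 3 + (2 - Z/4) = 5 - Z/4)
Y(j) = 19/(4*j) (Y(j) = (5 - ¼*1)/j = (5 - ¼)/j = 19/(4*j))
X = -1192395/14868088 (X = ((19/4)/113 + 2638)/(-41 - 32853) = ((19/4)*(1/113) + 2638)/(-32894) = (19/452 + 2638)*(-1/32894) = (1192395/452)*(-1/32894) = -1192395/14868088 ≈ -0.080198)
-X = -1*(-1192395/14868088) = 1192395/14868088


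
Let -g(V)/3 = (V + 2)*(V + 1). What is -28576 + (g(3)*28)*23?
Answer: -67216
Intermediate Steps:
g(V) = -3*(1 + V)*(2 + V) (g(V) = -3*(V + 2)*(V + 1) = -3*(2 + V)*(1 + V) = -3*(1 + V)*(2 + V))
-28576 + (g(3)*28)*23 = -28576 + ((-6 - 9*3 - 3*3**2)*28)*23 = -28576 + ((-6 - 27 - 3*9)*28)*23 = -28576 + ((-6 - 27 - 27)*28)*23 = -28576 - 60*28*23 = -28576 - 1680*23 = -28576 - 38640 = -67216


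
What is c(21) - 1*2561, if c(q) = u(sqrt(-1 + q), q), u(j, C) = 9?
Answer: -2552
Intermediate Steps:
c(q) = 9
c(21) - 1*2561 = 9 - 1*2561 = 9 - 2561 = -2552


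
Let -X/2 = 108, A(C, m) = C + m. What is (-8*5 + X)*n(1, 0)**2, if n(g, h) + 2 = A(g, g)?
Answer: 0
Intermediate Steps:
n(g, h) = -2 + 2*g (n(g, h) = -2 + (g + g) = -2 + 2*g)
X = -216 (X = -2*108 = -216)
(-8*5 + X)*n(1, 0)**2 = (-8*5 - 216)*(-2 + 2*1)**2 = (-40 - 216)*(-2 + 2)**2 = -256*0**2 = -256*0 = 0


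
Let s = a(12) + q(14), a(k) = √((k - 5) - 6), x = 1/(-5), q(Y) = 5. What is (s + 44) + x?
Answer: 249/5 ≈ 49.800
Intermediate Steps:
x = -⅕ ≈ -0.20000
a(k) = √(-11 + k) (a(k) = √((-5 + k) - 6) = √(-11 + k))
s = 6 (s = √(-11 + 12) + 5 = √1 + 5 = 1 + 5 = 6)
(s + 44) + x = (6 + 44) - ⅕ = 50 - ⅕ = 249/5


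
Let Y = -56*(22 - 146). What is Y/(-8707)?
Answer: -6944/8707 ≈ -0.79752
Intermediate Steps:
Y = 6944 (Y = -56*(-124) = 6944)
Y/(-8707) = 6944/(-8707) = 6944*(-1/8707) = -6944/8707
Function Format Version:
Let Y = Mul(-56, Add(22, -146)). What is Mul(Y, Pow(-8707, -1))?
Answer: Rational(-6944, 8707) ≈ -0.79752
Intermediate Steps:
Y = 6944 (Y = Mul(-56, -124) = 6944)
Mul(Y, Pow(-8707, -1)) = Mul(6944, Pow(-8707, -1)) = Mul(6944, Rational(-1, 8707)) = Rational(-6944, 8707)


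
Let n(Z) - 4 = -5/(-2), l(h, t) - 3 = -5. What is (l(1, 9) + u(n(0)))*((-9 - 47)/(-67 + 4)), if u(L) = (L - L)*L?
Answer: -16/9 ≈ -1.7778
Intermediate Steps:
l(h, t) = -2 (l(h, t) = 3 - 5 = -2)
n(Z) = 13/2 (n(Z) = 4 - 5/(-2) = 4 - 5*(-½) = 4 + 5/2 = 13/2)
u(L) = 0 (u(L) = 0*L = 0)
(l(1, 9) + u(n(0)))*((-9 - 47)/(-67 + 4)) = (-2 + 0)*((-9 - 47)/(-67 + 4)) = -(-112)/(-63) = -(-112)*(-1)/63 = -2*8/9 = -16/9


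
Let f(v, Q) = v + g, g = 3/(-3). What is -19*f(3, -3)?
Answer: -38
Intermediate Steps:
g = -1 (g = 3*(-1/3) = -1)
f(v, Q) = -1 + v (f(v, Q) = v - 1 = -1 + v)
-19*f(3, -3) = -19*(-1 + 3) = -19*2 = -38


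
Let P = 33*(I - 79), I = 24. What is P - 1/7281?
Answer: -13215016/7281 ≈ -1815.0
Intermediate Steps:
P = -1815 (P = 33*(24 - 79) = 33*(-55) = -1815)
P - 1/7281 = -1815 - 1/7281 = -13215016/7281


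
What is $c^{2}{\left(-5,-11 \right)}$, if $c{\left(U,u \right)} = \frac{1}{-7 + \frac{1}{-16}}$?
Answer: $\frac{256}{12769} \approx 0.020049$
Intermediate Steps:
$c{\left(U,u \right)} = - \frac{16}{113}$ ($c{\left(U,u \right)} = \frac{1}{-7 - \frac{1}{16}} = \frac{1}{- \frac{113}{16}} = - \frac{16}{113}$)
$c^{2}{\left(-5,-11 \right)} = \left(- \frac{16}{113}\right)^{2} = \frac{256}{12769}$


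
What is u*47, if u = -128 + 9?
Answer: -5593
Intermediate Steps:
u = -119
u*47 = -119*47 = -5593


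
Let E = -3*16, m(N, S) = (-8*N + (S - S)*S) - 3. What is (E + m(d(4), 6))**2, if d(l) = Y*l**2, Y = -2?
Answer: 42025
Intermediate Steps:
d(l) = -2*l**2
m(N, S) = -3 - 8*N (m(N, S) = (-8*N + 0*S) - 3 = (-8*N + 0) - 3 = -8*N - 3 = -3 - 8*N)
E = -48
(E + m(d(4), 6))**2 = (-48 + (-3 - (-16)*4**2))**2 = (-48 + (-3 - (-16)*16))**2 = (-48 + (-3 - 8*(-32)))**2 = (-48 + (-3 + 256))**2 = (-48 + 253)**2 = 205**2 = 42025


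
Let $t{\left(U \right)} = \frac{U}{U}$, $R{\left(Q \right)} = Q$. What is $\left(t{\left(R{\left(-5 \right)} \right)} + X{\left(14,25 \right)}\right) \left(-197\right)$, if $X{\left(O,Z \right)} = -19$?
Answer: $3546$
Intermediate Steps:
$t{\left(U \right)} = 1$
$\left(t{\left(R{\left(-5 \right)} \right)} + X{\left(14,25 \right)}\right) \left(-197\right) = \left(1 - 19\right) \left(-197\right) = \left(-18\right) \left(-197\right) = 3546$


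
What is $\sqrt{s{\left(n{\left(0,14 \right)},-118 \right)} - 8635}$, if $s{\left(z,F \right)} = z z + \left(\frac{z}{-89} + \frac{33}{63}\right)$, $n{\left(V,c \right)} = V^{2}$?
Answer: $\frac{2 i \sqrt{951951}}{21} \approx 92.922 i$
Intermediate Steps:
$s{\left(z,F \right)} = \frac{11}{21} + z^{2} - \frac{z}{89}$ ($s{\left(z,F \right)} = z^{2} + \left(z \left(- \frac{1}{89}\right) + 33 \cdot \frac{1}{63}\right) = z^{2} - \left(- \frac{11}{21} + \frac{z}{89}\right) = \frac{11}{21} + z^{2} - \frac{z}{89}$)
$\sqrt{s{\left(n{\left(0,14 \right)},-118 \right)} - 8635} = \sqrt{\left(\frac{11}{21} + \left(0^{2}\right)^{2} - \frac{0^{2}}{89}\right) - 8635} = \sqrt{\left(\frac{11}{21} + 0^{2} - 0\right) + \left(-21180 + 12545\right)} = \sqrt{\left(\frac{11}{21} + 0 + 0\right) - 8635} = \sqrt{\frac{11}{21} - 8635} = \sqrt{- \frac{181324}{21}} = \frac{2 i \sqrt{951951}}{21}$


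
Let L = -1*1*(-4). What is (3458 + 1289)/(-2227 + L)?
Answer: -4747/2223 ≈ -2.1354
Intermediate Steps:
L = 4 (L = -1*(-4) = 4)
(3458 + 1289)/(-2227 + L) = (3458 + 1289)/(-2227 + 4) = 4747/(-2223) = 4747*(-1/2223) = -4747/2223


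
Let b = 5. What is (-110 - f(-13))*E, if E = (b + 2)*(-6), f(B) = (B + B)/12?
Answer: 4529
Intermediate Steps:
f(B) = B/6 (f(B) = (2*B)*(1/12) = B/6)
E = -42 (E = (5 + 2)*(-6) = 7*(-6) = -42)
(-110 - f(-13))*E = (-110 - (-13)/6)*(-42) = (-110 - 1*(-13/6))*(-42) = (-110 + 13/6)*(-42) = -647/6*(-42) = 4529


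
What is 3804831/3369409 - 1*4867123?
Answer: -16399324235476/3369409 ≈ -4.8671e+6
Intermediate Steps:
3804831/3369409 - 1*4867123 = 3804831*(1/3369409) - 4867123 = 3804831/3369409 - 4867123 = -16399324235476/3369409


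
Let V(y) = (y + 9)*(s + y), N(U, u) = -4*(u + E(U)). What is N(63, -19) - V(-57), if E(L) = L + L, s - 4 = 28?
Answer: -1628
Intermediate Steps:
s = 32 (s = 4 + 28 = 32)
E(L) = 2*L
N(U, u) = -8*U - 4*u (N(U, u) = -4*(u + 2*U) = -8*U - 4*u)
V(y) = (9 + y)*(32 + y) (V(y) = (y + 9)*(32 + y) = (9 + y)*(32 + y))
N(63, -19) - V(-57) = (-8*63 - 4*(-19)) - (288 + (-57)² + 41*(-57)) = (-504 + 76) - (288 + 3249 - 2337) = -428 - 1*1200 = -428 - 1200 = -1628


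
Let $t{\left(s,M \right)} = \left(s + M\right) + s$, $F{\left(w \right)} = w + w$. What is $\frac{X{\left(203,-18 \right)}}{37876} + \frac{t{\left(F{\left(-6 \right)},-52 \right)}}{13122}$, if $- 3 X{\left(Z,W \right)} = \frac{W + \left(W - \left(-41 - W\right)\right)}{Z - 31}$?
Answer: $- \frac{247529105}{42742762992} \approx -0.0057911$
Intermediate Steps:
$F{\left(w \right)} = 2 w$
$t{\left(s,M \right)} = M + 2 s$ ($t{\left(s,M \right)} = \left(M + s\right) + s = M + 2 s$)
$X{\left(Z,W \right)} = - \frac{41 + 3 W}{3 \left(-31 + Z\right)}$ ($X{\left(Z,W \right)} = - \frac{\left(W + \left(W - \left(-41 - W\right)\right)\right) \frac{1}{Z - 31}}{3} = - \frac{\left(W + \left(W + \left(41 + W\right)\right)\right) \frac{1}{-31 + Z}}{3} = - \frac{\left(W + \left(41 + 2 W\right)\right) \frac{1}{-31 + Z}}{3} = - \frac{\left(41 + 3 W\right) \frac{1}{-31 + Z}}{3} = - \frac{\frac{1}{-31 + Z} \left(41 + 3 W\right)}{3} = - \frac{41 + 3 W}{3 \left(-31 + Z\right)}$)
$\frac{X{\left(203,-18 \right)}}{37876} + \frac{t{\left(F{\left(-6 \right)},-52 \right)}}{13122} = \frac{\frac{1}{-31 + 203} \left(- \frac{41}{3} - -18\right)}{37876} + \frac{-52 + 2 \cdot 2 \left(-6\right)}{13122} = \frac{- \frac{41}{3} + 18}{172} \cdot \frac{1}{37876} + \left(-52 + 2 \left(-12\right)\right) \frac{1}{13122} = \frac{1}{172} \cdot \frac{13}{3} \cdot \frac{1}{37876} + \left(-52 - 24\right) \frac{1}{13122} = \frac{13}{516} \cdot \frac{1}{37876} - \frac{38}{6561} = \frac{13}{19544016} - \frac{38}{6561} = - \frac{247529105}{42742762992}$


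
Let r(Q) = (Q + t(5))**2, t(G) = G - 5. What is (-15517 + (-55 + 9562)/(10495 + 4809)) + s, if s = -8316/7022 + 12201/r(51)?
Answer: -722681767465153/46585942248 ≈ -15513.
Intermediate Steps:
t(G) = -5 + G
r(Q) = Q**2 (r(Q) = (Q + (-5 + 5))**2 = (Q + 0)**2 = Q**2)
s = 10674251/3044037 (s = -8316/7022 + 12201/(51**2) = -8316*1/7022 + 12201/2601 = -4158/3511 + 12201*(1/2601) = -4158/3511 + 4067/867 = 10674251/3044037 ≈ 3.5066)
(-15517 + (-55 + 9562)/(10495 + 4809)) + s = (-15517 + (-55 + 9562)/(10495 + 4809)) + 10674251/3044037 = (-15517 + 9507/15304) + 10674251/3044037 = -237462661/15304 + 10674251/3044037 = -722681767465153/46585942248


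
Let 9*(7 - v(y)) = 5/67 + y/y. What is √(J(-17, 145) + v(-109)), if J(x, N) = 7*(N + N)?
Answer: √9143557/67 ≈ 45.132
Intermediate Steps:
v(y) = 461/67 (v(y) = 7 - (5/67 + y/y)/9 = 7 - (5*(1/67) + 1)/9 = 7 - (5/67 + 1)/9 = 7 - ⅑*72/67 = 7 - 8/67 = 461/67)
J(x, N) = 14*N (J(x, N) = 7*(2*N) = 14*N)
√(J(-17, 145) + v(-109)) = √(14*145 + 461/67) = √(2030 + 461/67) = √(136471/67) = √9143557/67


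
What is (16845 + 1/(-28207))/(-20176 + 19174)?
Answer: -237573457/14131707 ≈ -16.811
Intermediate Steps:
(16845 + 1/(-28207))/(-20176 + 19174) = (16845 - 1/28207)/(-1002) = (475146914/28207)*(-1/1002) = -237573457/14131707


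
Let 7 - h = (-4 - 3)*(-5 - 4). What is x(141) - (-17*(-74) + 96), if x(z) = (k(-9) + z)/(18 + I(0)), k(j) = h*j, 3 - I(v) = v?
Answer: -9263/7 ≈ -1323.3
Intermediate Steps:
h = -56 (h = 7 - (-4 - 3)*(-5 - 4) = 7 - (-7)*(-9) = 7 - 1*63 = 7 - 63 = -56)
I(v) = 3 - v
k(j) = -56*j
x(z) = 24 + z/21 (x(z) = (-56*(-9) + z)/(18 + (3 - 1*0)) = (504 + z)/(18 + (3 + 0)) = (504 + z)/(18 + 3) = (504 + z)/21 = (504 + z)*(1/21) = 24 + z/21)
x(141) - (-17*(-74) + 96) = (24 + (1/21)*141) - (-17*(-74) + 96) = (24 + 47/7) - (1258 + 96) = 215/7 - 1*1354 = 215/7 - 1354 = -9263/7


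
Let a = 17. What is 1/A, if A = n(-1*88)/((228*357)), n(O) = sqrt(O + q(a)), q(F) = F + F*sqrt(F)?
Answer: -81396*I/sqrt(71 - 17*sqrt(17)) ≈ -85458.0*I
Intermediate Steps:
q(F) = F + F**(3/2)
n(O) = sqrt(17 + O + 17*sqrt(17)) (n(O) = sqrt(O + (17 + 17**(3/2))) = sqrt(O + (17 + 17*sqrt(17))) = sqrt(17 + O + 17*sqrt(17)))
A = sqrt(-71 + 17*sqrt(17))/81396 (A = sqrt(17 - 1*88 + 17*sqrt(17))/((228*357)) = sqrt(17 - 88 + 17*sqrt(17))/81396 = sqrt(-71 + 17*sqrt(17))*(1/81396) = sqrt(-71 + 17*sqrt(17))/81396 ≈ 1.1702e-5*I)
1/A = 1/(sqrt(-71 + 17*sqrt(17))/81396) = 81396/sqrt(-71 + 17*sqrt(17))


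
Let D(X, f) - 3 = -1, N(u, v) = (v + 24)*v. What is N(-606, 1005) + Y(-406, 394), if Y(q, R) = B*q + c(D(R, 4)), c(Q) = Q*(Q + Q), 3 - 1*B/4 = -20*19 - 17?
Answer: 384553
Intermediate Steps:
N(u, v) = v*(24 + v) (N(u, v) = (24 + v)*v = v*(24 + v))
D(X, f) = 2 (D(X, f) = 3 - 1 = 2)
B = 1600 (B = 12 - 4*(-20*19 - 17) = 12 - 4*(-380 - 17) = 12 - 4*(-397) = 12 + 1588 = 1600)
c(Q) = 2*Q**2 (c(Q) = Q*(2*Q) = 2*Q**2)
Y(q, R) = 8 + 1600*q (Y(q, R) = 1600*q + 2*2**2 = 1600*q + 2*4 = 1600*q + 8 = 8 + 1600*q)
N(-606, 1005) + Y(-406, 394) = 1005*(24 + 1005) + (8 + 1600*(-406)) = 1005*1029 + (8 - 649600) = 1034145 - 649592 = 384553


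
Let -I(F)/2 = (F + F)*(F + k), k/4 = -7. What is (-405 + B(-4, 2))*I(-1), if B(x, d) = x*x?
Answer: 45124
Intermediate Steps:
k = -28 (k = 4*(-7) = -28)
B(x, d) = x²
I(F) = -4*F*(-28 + F) (I(F) = -2*(F + F)*(F - 28) = -2*2*F*(-28 + F) = -4*F*(-28 + F))
(-405 + B(-4, 2))*I(-1) = (-405 + (-4)²)*(4*(-1)*(28 - 1*(-1))) = (-405 + 16)*(4*(-1)*(28 + 1)) = -1556*(-1)*29 = -389*(-116) = 45124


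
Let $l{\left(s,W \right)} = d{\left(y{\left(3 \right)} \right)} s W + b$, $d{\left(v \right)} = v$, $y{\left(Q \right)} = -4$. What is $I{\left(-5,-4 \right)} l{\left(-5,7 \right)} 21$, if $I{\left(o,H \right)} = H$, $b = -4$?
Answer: $-11424$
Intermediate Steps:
$l{\left(s,W \right)} = -4 - 4 W s$ ($l{\left(s,W \right)} = - 4 s W - 4 = - 4 W s - 4 = -4 - 4 W s$)
$I{\left(-5,-4 \right)} l{\left(-5,7 \right)} 21 = - 4 \left(-4 - 28 \left(-5\right)\right) 21 = - 4 \left(-4 + 140\right) 21 = \left(-4\right) 136 \cdot 21 = \left(-544\right) 21 = -11424$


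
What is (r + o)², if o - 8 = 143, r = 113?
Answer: 69696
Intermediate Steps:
o = 151 (o = 8 + 143 = 151)
(r + o)² = (113 + 151)² = 264² = 69696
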